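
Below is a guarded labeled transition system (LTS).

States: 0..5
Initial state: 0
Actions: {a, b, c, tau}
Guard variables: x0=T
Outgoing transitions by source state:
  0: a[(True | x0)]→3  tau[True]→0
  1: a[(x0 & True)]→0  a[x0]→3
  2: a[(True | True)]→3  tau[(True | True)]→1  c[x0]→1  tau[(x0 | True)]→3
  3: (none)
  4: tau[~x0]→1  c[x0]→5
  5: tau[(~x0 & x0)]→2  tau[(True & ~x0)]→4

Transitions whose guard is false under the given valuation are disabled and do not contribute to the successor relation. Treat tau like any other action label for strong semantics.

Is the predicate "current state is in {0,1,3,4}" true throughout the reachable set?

Safe = {0,1,3,4}
R = {0,3}
  0: ✓
  3: ✓

Answer: INVARIANT HOLDS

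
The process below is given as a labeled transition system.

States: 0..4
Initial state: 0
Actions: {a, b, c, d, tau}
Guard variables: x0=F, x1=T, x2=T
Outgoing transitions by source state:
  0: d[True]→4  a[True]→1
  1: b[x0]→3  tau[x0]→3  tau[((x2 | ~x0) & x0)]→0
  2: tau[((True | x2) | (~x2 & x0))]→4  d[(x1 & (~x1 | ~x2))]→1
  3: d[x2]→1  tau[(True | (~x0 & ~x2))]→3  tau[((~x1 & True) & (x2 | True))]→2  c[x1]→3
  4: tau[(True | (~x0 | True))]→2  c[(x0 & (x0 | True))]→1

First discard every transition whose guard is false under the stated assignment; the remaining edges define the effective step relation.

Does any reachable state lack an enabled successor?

R = {0,1,2,4}
  0: a→1  d→4  [2 exit(s)]
  1: ∅  [deadlock]
  2: tau→4  [1 exit(s)]
  4: tau→2  [1 exit(s)]
trace reaching 1: a

Answer: DEADLOCK at state 1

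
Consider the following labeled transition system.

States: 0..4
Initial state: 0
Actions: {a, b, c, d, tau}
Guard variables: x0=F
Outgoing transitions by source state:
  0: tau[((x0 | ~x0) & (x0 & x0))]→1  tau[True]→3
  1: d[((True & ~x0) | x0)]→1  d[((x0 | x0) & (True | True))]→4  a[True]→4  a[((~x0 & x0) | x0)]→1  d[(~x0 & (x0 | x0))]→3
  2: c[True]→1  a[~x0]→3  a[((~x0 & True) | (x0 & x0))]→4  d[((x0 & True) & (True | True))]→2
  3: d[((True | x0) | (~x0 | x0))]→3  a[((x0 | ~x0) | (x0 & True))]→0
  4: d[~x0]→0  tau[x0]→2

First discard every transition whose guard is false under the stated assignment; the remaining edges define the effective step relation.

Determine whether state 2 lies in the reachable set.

Answer: UNREACHABLE

Working:
Guard filter leaves 9 enabled edge(s).
depth 0: {0}
depth 1: {3}  now seen {0,3}
Reach set: {0,3}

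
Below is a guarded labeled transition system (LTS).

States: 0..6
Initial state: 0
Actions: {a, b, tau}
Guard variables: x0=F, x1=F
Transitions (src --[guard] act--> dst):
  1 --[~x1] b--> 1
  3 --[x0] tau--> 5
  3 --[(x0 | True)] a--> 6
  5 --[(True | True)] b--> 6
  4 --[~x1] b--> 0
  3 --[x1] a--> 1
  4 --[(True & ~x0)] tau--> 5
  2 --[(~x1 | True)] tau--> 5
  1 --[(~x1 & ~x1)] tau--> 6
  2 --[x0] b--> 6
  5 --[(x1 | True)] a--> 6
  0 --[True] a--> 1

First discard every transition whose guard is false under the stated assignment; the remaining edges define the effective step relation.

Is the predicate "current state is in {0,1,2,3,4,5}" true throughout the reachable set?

Allowed set {0,1,2,3,4,5}
Reach set: {0,1,6}
  0: ok
  1: ok
  6: outside
witness against invariant: a·tau → 6

Answer: INVARIANT VIOLATED at state 6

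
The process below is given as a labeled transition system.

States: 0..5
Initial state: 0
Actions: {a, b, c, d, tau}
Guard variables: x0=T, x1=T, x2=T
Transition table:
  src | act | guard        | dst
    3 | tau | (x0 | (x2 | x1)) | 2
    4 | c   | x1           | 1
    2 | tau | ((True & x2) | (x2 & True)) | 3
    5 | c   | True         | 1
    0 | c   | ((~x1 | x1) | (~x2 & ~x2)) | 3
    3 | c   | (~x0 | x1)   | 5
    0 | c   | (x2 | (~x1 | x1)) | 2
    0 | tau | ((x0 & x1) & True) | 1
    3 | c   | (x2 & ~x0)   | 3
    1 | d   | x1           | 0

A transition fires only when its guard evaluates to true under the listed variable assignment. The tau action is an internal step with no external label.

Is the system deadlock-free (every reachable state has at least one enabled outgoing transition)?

R = {0,1,2,3,5}
  0: c→2  c→3  tau→1  [deg 3]
  1: d→0  [deg 1]
  2: tau→3  [deg 1]
  3: c→5  tau→2  [deg 2]
  5: c→1  [deg 1]

Answer: DEADLOCK-FREE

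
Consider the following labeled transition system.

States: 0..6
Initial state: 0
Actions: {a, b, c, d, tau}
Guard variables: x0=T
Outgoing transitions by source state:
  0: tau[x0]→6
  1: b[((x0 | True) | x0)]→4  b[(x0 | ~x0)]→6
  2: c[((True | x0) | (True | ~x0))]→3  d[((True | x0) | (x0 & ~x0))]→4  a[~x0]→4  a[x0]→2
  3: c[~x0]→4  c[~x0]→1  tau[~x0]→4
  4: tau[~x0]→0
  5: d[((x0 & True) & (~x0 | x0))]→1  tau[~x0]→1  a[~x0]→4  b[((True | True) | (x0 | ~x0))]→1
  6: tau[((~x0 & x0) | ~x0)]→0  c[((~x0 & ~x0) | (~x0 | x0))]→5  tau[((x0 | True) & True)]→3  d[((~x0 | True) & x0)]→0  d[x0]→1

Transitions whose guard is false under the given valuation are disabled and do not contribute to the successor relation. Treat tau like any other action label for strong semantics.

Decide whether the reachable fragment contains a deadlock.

Answer: DEADLOCK at state 3

Working:
Reach set: {0,1,3,4,5,6}
  0: tau→6  [1 exit(s)]
  1: b→4  b→6  [2 exit(s)]
  3: ∅  [deadlock]
  4: ∅  [deadlock]
  5: b→1  d→1  [2 exit(s)]
  6: c→5  d→0  d→1  tau→3  [4 exit(s)]
trace reaching 3: tau·tau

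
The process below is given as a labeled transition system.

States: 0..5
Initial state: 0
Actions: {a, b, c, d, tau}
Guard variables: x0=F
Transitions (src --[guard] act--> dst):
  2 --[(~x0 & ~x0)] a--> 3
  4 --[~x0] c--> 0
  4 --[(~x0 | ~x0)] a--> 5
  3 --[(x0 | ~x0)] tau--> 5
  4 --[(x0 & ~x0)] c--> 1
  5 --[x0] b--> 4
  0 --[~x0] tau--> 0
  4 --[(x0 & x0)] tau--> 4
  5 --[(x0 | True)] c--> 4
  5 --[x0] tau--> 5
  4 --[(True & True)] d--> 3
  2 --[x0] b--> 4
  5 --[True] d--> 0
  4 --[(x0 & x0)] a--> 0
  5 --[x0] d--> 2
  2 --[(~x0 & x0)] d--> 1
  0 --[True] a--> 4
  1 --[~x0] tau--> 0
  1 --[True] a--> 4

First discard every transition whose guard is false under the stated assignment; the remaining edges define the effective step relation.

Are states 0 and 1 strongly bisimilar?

Refine partition for ~:
  π0 = {{0,1,2,3,4,5}}
  π1 = {{0,1},{2},{3},{4},{5}}
Fixed point at round 2; 5 class(es).
0∈{0,1}, 1∈{0,1}

Answer: BISIMILAR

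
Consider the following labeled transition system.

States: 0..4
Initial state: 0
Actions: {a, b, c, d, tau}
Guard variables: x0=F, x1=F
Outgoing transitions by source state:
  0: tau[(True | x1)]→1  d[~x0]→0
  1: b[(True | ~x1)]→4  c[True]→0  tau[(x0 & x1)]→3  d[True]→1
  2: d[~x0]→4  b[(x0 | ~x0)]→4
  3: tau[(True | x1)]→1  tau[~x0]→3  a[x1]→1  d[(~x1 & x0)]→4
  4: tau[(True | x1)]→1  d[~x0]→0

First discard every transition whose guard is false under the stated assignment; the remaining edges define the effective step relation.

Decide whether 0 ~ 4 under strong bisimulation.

Answer: BISIMILAR

Working:
Compute ~ classes (split until stable):
  π0 = {{0,1,2,3,4}}
  π1 = {{0,4},{1},{2},{3}}
4 equivalence class(es) (converged in 2)
class of 0: {0,4}; class of 4: {0,4}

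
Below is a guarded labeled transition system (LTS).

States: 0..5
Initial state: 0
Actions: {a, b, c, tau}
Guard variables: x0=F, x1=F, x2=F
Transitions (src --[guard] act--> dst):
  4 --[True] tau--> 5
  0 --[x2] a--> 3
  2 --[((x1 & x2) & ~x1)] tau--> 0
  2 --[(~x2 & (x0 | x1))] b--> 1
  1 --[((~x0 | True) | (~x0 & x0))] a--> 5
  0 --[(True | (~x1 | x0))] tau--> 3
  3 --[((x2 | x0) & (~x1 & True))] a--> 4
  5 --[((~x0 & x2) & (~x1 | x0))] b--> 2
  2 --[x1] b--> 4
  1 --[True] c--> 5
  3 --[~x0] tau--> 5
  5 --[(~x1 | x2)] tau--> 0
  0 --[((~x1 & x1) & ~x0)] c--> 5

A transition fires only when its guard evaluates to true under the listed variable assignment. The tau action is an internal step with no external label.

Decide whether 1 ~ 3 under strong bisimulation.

Answer: NOT BISIMILAR

Trace:
Refine partition for ~:
  π0 = {{0,1,2,3,4,5}}
  π1 = {{0,3,4,5},{1},{2}}
Fixed point at round 2; 3 class(es).
1∈{1}, 3∈{0,3,4,5}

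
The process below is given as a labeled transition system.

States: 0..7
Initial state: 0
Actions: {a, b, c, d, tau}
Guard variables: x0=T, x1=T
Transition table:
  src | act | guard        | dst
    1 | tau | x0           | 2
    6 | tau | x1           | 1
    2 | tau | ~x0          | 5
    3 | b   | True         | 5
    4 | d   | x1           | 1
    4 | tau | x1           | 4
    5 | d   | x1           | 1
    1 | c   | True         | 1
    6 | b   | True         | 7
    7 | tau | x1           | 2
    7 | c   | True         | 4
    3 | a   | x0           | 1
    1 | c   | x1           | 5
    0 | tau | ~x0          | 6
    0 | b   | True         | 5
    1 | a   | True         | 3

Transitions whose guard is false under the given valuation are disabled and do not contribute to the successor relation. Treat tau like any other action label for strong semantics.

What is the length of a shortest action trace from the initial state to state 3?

BFS to 3:
  L0 = {0}
  L1 = {5}
  L2 = {1}
  L3 = {2,3}
3 enters at depth 3; path b·d·a

Answer: 3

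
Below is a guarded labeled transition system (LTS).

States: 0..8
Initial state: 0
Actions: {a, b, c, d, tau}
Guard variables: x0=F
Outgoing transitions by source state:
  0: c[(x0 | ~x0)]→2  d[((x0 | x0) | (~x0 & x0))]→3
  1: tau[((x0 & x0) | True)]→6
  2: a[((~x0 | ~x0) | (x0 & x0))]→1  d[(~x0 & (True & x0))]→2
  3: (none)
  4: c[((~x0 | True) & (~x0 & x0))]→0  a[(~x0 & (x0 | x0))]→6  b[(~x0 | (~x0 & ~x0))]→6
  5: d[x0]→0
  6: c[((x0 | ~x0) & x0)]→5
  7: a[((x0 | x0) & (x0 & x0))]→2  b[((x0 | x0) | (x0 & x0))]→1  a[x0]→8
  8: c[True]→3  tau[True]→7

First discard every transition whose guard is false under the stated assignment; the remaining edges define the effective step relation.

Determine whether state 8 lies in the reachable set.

Guard filter leaves 6 enabled edge(s).
depth 0: {0}
depth 1: {2}  now seen {0,2}
depth 2: {1}  now seen {0,1,2}
depth 3: {6}  now seen {0,1,2,6}
Reach set: {0,1,2,6}

Answer: UNREACHABLE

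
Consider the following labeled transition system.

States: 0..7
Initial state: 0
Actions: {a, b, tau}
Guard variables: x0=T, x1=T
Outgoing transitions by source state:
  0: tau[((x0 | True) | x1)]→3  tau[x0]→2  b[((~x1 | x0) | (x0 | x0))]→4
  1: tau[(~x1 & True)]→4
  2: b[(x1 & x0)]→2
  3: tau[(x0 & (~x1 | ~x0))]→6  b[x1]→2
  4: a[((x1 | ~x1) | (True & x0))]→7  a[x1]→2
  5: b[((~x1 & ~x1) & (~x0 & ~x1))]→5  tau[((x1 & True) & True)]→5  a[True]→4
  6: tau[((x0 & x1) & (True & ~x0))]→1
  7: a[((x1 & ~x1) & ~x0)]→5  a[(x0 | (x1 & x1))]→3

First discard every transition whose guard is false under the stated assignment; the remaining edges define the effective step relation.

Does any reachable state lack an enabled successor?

Answer: DEADLOCK-FREE

Analysis:
R = {0,2,3,4,7}
  0: b→4  tau→2  tau→3  [3 exit(s)]
  2: b→2  [1 exit(s)]
  3: b→2  [1 exit(s)]
  4: a→2  a→7  [2 exit(s)]
  7: a→3  [1 exit(s)]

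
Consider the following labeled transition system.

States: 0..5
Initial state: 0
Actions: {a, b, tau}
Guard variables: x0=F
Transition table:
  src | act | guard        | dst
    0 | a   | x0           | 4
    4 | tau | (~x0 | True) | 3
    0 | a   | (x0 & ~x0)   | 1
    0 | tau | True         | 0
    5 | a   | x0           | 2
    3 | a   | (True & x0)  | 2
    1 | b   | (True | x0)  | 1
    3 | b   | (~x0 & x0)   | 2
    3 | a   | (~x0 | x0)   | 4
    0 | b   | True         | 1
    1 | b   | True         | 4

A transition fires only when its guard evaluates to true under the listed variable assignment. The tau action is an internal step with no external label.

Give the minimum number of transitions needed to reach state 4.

Breadth-first toward 4:
  Layer 0: {0}
  Layer 1: {1}
  Layer 2: {4}
first hit 4 at d=2 via b·b

Answer: 2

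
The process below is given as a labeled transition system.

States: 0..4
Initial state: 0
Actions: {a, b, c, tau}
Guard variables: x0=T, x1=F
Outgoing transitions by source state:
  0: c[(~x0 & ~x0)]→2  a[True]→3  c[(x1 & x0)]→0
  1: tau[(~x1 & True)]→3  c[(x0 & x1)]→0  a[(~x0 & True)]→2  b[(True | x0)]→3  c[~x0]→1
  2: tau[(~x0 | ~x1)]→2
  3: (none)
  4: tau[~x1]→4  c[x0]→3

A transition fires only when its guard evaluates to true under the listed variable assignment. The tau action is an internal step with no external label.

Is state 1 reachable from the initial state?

6 transition(s) survive guard evaluation.
Layer 0: {0}
Layer 1: {3}  cumulative {0,3}
R = {0,3}

Answer: UNREACHABLE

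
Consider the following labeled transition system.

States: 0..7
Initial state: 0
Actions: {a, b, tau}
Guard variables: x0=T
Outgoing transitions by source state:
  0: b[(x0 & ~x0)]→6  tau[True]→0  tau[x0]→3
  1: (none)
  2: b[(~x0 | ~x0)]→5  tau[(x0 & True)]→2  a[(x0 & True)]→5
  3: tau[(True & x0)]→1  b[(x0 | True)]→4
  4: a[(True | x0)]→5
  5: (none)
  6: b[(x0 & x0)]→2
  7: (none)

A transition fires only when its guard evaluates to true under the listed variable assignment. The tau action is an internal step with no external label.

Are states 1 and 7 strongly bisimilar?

Answer: BISIMILAR

Trace:
Compute ~ classes (split until stable):
  P[0] = {{0,1,2,3,4,5,6,7}}
  P[1] = {{0},{1,5,7},{2},{3},{4},{6}}
6 equivalence class(es) (converged in 2)
1∈{1,5,7}, 7∈{1,5,7}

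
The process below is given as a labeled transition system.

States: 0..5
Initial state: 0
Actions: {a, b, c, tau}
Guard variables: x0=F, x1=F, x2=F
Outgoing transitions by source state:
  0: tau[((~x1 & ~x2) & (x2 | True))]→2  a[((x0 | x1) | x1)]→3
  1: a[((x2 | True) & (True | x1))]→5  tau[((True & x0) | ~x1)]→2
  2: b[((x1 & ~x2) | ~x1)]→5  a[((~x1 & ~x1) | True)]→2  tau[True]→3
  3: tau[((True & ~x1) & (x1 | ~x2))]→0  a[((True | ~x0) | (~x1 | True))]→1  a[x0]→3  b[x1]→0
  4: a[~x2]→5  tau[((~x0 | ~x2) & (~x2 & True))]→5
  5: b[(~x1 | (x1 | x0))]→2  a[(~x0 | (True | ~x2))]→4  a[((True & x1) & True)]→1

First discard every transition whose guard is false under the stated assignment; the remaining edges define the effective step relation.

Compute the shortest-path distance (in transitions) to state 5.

Layered search for 5:
  Layer 0: {0}
  Layer 1: {2}
  Layer 2: {3,5}
5 enters at depth 2; path tau·b

Answer: 2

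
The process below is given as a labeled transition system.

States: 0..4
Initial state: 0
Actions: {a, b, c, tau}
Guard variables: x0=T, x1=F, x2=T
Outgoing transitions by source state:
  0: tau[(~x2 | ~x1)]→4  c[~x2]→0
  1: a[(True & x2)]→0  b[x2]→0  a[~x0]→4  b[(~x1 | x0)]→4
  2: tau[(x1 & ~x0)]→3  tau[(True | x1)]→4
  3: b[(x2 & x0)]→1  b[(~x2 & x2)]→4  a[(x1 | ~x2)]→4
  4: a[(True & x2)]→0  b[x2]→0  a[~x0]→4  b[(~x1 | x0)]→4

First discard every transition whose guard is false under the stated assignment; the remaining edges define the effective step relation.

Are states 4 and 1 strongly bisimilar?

Answer: BISIMILAR

Trace:
Bisimulation quotient by refinement:
  P[0] = {{0,1,2,3,4}}
  P[1] = {{0,2},{1,4},{3}}
3 equivalence class(es) (converged in 2)
class of 4: {1,4}; class of 1: {1,4}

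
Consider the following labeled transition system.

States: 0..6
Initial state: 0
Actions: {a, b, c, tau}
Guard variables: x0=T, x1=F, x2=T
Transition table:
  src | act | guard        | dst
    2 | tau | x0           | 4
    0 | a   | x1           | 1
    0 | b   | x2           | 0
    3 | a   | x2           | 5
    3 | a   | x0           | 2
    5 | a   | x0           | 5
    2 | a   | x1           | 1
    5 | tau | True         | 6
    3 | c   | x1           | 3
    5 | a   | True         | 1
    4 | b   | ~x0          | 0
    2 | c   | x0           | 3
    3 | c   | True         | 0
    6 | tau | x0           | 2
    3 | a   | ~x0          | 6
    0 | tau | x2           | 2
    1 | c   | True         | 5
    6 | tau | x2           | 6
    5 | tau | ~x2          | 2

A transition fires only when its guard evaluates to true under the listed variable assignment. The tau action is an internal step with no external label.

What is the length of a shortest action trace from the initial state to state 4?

Answer: 2

Trace:
Layered search for 4:
  L0 = {0}
  L1 = {2}
  L2 = {3,4}
depth(4)=2, e.g. tau·tau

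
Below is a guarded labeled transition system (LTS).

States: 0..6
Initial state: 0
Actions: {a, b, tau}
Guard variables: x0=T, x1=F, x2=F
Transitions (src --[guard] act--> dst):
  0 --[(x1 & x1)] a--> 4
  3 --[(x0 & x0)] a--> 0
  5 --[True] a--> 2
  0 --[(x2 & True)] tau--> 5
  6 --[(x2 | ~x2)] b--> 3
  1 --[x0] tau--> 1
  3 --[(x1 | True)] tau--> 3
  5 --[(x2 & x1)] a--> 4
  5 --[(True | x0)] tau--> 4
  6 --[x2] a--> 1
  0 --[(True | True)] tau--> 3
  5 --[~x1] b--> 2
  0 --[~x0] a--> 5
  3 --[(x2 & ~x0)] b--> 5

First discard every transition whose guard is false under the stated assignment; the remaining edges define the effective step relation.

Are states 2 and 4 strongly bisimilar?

Compute ~ classes (split until stable):
  π0 = {{0,1,2,3,4,5,6}}
  π1 = {{0,1},{2,4},{3},{5},{6}}
  π2 = {{0},{1},{2,4},{3},{5},{6}}
6 equivalence class(es) (converged in 3)
2∈{2,4}, 4∈{2,4}

Answer: BISIMILAR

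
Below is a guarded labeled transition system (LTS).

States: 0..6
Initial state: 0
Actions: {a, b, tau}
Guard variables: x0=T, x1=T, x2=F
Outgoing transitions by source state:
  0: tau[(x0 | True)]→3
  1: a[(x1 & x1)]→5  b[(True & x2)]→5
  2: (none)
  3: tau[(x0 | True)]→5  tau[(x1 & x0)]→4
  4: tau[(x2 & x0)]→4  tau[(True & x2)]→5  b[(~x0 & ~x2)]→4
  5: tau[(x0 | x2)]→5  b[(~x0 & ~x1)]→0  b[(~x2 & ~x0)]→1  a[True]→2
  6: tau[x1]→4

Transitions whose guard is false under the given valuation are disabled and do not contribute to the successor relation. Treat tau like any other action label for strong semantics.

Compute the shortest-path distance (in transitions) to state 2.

BFS to 2:
  Layer 0: {0}
  Layer 1: {3}
  Layer 2: {4,5}
  Layer 3: {2}
2 enters at depth 3; path tau·tau·a

Answer: 3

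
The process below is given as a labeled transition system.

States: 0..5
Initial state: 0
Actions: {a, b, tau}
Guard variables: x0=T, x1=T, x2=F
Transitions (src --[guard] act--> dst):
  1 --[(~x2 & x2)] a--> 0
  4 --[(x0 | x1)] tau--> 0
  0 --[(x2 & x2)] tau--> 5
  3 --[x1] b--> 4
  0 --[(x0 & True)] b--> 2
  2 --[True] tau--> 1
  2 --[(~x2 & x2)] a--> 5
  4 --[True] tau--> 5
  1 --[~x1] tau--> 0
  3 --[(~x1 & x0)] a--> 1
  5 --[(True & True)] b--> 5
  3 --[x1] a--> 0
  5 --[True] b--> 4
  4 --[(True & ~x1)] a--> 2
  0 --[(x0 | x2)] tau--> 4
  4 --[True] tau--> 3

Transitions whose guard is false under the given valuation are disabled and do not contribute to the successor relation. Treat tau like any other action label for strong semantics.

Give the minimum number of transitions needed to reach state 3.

Answer: 2

Analysis:
BFS to 3:
  L0 = {0}
  L1 = {2,4}
  L2 = {1,3,5}
3 enters at depth 2; path tau·tau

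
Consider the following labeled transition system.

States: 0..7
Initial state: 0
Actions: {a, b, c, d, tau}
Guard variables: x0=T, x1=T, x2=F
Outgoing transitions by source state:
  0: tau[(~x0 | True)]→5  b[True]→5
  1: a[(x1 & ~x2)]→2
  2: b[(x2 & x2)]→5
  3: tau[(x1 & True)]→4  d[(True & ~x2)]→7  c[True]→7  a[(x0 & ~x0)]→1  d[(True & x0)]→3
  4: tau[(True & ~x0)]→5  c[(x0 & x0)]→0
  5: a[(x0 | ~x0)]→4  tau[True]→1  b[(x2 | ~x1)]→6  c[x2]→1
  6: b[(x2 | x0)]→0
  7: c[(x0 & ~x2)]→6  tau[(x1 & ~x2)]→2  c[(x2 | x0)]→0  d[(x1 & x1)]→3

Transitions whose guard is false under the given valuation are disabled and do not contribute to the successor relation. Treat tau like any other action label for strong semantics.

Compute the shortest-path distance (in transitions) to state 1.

Breadth-first toward 1:
  depth 0: {0}
  depth 1: {5}
  depth 2: {1,4}
1 enters at depth 2; path b·tau

Answer: 2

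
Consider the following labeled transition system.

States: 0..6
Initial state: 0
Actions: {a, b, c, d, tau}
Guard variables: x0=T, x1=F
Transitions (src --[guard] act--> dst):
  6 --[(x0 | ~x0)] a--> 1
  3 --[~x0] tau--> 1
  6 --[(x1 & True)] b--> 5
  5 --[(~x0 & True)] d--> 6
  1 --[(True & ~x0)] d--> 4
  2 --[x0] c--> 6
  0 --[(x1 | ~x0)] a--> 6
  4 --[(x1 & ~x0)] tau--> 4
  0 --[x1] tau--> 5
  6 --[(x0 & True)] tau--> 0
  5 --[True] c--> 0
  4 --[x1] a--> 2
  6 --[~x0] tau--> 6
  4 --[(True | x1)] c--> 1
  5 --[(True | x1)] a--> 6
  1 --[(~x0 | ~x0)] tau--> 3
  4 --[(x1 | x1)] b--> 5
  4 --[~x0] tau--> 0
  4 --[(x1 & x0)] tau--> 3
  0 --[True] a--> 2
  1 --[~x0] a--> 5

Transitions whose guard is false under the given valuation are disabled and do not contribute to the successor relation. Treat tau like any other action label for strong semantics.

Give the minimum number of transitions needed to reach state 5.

Layered search for 5:
  L0 = {0}
  L1 = {2}
  L2 = {6}
  L3 = {1}
5 never appears.

Answer: UNREACHABLE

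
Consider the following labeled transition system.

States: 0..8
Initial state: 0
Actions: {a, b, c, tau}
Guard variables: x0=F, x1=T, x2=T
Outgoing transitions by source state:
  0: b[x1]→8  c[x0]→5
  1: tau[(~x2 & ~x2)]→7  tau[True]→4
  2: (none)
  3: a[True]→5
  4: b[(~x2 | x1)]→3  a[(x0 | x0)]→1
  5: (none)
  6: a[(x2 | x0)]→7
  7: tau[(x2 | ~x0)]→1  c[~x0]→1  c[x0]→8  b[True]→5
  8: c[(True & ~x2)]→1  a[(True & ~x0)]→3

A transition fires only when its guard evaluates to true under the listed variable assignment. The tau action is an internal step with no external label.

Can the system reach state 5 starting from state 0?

Answer: REACHABLE

Trace:
9 transition(s) survive guard evaluation.
Layer 0: {0}
Layer 1: {8}  total {0,8}
Layer 2: {3}  total {0,3,8}
Layer 3: {5}  total {0,3,5,8}
Reach set: {0,3,5,8}
Path to 5: b·a·a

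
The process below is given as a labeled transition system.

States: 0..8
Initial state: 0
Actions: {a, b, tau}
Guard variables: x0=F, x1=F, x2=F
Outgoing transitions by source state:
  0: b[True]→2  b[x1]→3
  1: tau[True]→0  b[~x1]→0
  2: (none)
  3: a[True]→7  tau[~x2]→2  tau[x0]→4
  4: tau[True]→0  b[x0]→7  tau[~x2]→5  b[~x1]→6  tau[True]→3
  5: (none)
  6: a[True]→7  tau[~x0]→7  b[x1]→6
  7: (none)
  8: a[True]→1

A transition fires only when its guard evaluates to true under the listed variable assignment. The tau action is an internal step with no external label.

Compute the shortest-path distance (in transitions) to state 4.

Answer: UNREACHABLE

Analysis:
Layered search for 4:
  L0 = {0}
  L1 = {2}
4 never appears.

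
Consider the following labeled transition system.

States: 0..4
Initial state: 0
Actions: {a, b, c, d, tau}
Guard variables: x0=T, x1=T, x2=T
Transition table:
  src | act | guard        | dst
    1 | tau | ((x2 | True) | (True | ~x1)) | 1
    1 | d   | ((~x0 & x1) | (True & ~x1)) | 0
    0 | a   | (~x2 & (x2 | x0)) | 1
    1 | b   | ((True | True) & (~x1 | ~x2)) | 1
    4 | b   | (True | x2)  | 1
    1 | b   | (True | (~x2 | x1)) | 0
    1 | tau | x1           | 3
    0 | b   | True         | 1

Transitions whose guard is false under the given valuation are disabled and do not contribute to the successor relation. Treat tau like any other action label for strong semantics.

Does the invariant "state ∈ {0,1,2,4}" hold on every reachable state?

Allowed set {0,1,2,4}
R = {0,1,3}
  0: ok
  1: ok
  3: ✗ unsafe
witness against invariant: b·tau → 3

Answer: INVARIANT VIOLATED at state 3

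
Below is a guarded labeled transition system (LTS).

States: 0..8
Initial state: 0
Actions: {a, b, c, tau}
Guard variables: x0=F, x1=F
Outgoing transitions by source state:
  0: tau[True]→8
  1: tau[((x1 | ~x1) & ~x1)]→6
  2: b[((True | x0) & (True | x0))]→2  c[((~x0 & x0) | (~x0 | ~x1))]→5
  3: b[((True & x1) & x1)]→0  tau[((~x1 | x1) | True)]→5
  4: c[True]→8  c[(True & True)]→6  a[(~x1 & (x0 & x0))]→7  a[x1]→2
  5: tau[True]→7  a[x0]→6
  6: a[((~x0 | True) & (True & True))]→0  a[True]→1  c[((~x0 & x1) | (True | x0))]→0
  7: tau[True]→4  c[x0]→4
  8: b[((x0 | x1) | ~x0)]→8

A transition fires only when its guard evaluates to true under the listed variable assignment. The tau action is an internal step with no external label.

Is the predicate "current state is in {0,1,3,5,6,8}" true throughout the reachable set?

Inv-set: {0,1,3,5,6,8}
Reachable = {0,8}
  0: ✓
  8: ✓

Answer: INVARIANT HOLDS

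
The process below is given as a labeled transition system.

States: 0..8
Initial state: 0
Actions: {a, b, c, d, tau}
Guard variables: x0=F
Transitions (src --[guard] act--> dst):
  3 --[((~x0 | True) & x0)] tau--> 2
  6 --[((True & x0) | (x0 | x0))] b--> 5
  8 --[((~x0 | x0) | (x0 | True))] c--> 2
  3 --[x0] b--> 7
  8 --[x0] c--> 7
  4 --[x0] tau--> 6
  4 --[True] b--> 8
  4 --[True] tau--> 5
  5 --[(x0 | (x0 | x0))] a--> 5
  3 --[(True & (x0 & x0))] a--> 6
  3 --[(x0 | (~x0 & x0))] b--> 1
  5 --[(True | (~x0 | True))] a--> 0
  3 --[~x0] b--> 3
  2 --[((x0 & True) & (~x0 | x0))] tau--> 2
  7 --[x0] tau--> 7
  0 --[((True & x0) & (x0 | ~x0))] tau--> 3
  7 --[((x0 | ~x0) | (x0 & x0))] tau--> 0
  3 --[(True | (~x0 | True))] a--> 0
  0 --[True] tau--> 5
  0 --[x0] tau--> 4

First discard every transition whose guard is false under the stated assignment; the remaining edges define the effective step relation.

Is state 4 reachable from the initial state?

Answer: UNREACHABLE

Trace:
Guard filter leaves 8 enabled edge(s).
Layer 0: {0}
Layer 1: {5}  cumulative {0,5}
R = {0,5}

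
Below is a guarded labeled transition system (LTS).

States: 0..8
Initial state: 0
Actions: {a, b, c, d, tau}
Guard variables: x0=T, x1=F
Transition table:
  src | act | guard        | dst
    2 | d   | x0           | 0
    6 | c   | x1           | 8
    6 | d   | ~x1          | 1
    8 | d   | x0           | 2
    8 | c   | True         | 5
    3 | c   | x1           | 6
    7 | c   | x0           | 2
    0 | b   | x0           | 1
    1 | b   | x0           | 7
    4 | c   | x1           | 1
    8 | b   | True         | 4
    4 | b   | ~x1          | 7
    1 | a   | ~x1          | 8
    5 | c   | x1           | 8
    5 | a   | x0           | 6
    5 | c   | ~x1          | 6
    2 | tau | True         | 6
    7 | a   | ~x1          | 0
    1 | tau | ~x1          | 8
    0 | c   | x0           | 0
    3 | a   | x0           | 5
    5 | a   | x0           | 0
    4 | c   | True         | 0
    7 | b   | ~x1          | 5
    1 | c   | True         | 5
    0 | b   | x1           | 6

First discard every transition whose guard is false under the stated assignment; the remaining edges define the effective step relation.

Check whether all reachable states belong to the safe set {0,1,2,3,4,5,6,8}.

Allowed set {0,1,2,3,4,5,6,8}
Reach set: {0,1,2,4,5,6,7,8}
  0: ✓
  1: ✓
  2: ✓
  4: ✓
  5: ✓
  6: ✓
  7: VIOLATES
  8: ✓
reach 7 via b·b — violates

Answer: INVARIANT VIOLATED at state 7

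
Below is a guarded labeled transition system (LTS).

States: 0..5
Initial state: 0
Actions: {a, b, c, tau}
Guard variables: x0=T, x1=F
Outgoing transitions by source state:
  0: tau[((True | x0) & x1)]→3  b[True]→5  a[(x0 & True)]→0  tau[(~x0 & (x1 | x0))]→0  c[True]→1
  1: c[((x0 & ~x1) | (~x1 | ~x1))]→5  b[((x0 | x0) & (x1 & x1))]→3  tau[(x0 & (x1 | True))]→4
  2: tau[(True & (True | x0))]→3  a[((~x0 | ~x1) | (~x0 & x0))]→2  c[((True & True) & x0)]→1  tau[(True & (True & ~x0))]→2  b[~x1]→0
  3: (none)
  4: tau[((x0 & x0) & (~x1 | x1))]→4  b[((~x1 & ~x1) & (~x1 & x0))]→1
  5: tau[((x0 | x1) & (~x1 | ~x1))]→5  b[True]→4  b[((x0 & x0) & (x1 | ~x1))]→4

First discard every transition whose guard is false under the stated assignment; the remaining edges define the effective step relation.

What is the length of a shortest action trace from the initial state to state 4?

Breadth-first toward 4:
  L0 = {0}
  L1 = {1,5}
  L2 = {4}
4 enters at depth 2; path b·b

Answer: 2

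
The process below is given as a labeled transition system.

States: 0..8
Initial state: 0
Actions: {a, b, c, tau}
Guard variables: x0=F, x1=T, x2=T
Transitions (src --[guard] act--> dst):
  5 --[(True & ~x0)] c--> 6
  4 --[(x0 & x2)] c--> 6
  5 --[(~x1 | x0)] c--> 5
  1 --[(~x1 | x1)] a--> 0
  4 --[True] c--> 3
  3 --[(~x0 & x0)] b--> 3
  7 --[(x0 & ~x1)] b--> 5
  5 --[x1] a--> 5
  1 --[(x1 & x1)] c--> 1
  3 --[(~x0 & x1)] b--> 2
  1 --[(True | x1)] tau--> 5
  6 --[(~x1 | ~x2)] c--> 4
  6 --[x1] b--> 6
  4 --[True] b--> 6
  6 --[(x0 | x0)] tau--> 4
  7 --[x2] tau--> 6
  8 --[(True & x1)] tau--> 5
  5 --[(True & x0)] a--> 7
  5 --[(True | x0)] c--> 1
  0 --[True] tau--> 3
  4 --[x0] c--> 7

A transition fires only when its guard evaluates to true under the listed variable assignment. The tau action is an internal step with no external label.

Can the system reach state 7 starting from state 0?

After dropping false guards: 13 live edges.
L0 = {0}
L1 = {3}  cumulative {0,3}
L2 = {2}  cumulative {0,2,3}
Reachable = {0,2,3}

Answer: UNREACHABLE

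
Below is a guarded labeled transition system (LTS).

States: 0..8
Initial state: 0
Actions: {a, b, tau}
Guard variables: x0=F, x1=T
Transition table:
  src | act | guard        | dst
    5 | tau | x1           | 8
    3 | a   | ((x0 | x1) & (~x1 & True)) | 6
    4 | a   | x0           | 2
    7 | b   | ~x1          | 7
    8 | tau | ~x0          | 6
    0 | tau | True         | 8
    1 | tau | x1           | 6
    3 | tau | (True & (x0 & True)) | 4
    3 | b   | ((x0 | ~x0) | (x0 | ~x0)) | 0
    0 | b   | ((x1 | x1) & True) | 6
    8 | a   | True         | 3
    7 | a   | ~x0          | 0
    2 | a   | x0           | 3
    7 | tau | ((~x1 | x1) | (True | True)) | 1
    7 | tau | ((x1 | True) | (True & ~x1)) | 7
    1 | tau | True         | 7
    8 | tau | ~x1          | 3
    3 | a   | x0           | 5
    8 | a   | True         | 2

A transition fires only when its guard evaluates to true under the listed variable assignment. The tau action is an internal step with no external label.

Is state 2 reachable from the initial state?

12 transition(s) survive guard evaluation.
depth 0: {0}
depth 1: {6,8}  cumulative {0,6,8}
depth 2: {2,3}  cumulative {0,2,3,6,8}
R = {0,2,3,6,8}
trace reaching 2: tau·a

Answer: REACHABLE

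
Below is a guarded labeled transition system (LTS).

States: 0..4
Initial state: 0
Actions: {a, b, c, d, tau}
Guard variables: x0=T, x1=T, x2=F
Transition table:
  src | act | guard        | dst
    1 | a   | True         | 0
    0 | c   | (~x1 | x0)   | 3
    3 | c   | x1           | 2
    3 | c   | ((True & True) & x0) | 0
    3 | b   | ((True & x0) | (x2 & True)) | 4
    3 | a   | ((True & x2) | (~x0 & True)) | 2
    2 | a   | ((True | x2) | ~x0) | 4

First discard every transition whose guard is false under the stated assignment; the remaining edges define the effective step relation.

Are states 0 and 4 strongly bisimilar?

Compute ~ classes (split until stable):
  round 0: {{0,1,2,3,4}}
  round 1: {{0},{1,2},{3},{4}}
  round 2: {{0},{1},{2},{3},{4}}
Fixed point at round 3; 5 class(es).
class of 0: {0}; class of 4: {4}

Answer: NOT BISIMILAR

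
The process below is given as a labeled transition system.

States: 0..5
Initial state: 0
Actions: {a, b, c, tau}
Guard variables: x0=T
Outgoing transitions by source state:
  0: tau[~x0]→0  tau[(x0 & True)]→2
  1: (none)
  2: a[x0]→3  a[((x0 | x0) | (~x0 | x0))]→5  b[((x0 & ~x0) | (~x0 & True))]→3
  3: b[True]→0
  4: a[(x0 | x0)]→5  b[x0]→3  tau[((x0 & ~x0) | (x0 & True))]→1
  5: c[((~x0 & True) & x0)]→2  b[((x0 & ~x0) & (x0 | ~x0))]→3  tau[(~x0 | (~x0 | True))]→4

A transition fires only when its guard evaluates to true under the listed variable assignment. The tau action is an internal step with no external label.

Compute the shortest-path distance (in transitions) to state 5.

Answer: 2

Analysis:
Breadth-first toward 5:
  Layer 0: {0}
  Layer 1: {2}
  Layer 2: {3,5}
first hit 5 at d=2 via tau·a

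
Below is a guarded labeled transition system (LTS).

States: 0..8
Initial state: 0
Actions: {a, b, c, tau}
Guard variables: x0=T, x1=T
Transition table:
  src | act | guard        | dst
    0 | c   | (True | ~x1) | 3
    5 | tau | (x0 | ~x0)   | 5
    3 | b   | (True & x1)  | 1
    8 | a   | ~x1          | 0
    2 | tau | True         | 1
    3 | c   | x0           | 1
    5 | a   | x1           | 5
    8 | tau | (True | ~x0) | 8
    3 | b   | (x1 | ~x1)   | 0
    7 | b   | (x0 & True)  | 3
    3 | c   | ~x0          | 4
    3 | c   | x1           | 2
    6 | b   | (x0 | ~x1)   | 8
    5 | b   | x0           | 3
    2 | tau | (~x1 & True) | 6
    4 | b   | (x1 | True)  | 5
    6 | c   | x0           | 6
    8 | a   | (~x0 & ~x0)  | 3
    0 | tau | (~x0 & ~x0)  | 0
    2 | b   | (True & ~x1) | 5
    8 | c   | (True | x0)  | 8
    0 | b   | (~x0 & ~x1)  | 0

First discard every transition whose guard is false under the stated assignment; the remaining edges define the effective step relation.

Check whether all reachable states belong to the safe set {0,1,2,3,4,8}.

Answer: INVARIANT HOLDS

Trace:
Safe = {0,1,2,3,4,8}
Reachable = {0,1,2,3}
  0: ok
  1: ok
  2: ok
  3: ok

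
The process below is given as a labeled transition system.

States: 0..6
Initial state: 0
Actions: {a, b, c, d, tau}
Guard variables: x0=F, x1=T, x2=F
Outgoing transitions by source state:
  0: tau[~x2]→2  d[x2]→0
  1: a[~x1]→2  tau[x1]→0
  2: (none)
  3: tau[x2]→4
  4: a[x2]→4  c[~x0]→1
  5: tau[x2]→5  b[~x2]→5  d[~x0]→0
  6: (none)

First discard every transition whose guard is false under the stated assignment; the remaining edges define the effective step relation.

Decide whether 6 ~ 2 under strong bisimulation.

Compute ~ classes (split until stable):
  round 0: {{0,1,2,3,4,5,6}}
  round 1: {{0,1},{2,3,6},{4},{5}}
  round 2: {{0},{1},{2,3,6},{4},{5}}
stable after 3 split(s): 5 block(s)
6∈{2,3,6}, 2∈{2,3,6}

Answer: BISIMILAR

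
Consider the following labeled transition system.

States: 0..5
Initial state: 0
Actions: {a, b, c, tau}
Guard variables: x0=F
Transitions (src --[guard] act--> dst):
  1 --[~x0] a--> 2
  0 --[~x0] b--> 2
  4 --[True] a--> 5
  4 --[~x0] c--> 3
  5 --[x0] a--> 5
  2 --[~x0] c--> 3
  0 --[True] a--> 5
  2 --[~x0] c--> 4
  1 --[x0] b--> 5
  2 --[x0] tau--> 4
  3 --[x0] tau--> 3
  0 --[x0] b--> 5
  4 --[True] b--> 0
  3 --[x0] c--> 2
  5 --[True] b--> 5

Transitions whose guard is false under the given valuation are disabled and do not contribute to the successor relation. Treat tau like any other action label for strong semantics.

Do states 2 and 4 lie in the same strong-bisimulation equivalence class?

Answer: NOT BISIMILAR

Working:
Refine partition for ~:
  π0 = {{0,1,2,3,4,5}}
  π1 = {{0},{1},{2},{3},{4},{5}}
stable after 2 split(s): 6 block(s)
[2]={2}  [4]={4}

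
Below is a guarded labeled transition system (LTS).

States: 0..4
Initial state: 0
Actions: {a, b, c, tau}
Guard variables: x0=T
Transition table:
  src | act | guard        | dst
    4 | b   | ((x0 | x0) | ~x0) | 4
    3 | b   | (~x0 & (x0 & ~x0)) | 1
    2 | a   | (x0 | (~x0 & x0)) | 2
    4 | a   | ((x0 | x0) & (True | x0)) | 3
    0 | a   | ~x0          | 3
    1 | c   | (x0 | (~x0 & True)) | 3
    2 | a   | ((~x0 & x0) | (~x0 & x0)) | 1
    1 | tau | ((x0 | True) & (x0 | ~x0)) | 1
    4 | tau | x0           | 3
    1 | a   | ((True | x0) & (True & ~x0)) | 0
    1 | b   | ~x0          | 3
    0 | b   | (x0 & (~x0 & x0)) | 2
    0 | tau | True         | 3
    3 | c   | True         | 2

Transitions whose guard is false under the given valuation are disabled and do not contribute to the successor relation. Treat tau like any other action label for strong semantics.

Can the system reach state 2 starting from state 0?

8 transition(s) survive guard evaluation.
L0 = {0}
L1 = {3}  total {0,3}
L2 = {2}  total {0,2,3}
R = {0,2,3}
trace reaching 2: tau·c

Answer: REACHABLE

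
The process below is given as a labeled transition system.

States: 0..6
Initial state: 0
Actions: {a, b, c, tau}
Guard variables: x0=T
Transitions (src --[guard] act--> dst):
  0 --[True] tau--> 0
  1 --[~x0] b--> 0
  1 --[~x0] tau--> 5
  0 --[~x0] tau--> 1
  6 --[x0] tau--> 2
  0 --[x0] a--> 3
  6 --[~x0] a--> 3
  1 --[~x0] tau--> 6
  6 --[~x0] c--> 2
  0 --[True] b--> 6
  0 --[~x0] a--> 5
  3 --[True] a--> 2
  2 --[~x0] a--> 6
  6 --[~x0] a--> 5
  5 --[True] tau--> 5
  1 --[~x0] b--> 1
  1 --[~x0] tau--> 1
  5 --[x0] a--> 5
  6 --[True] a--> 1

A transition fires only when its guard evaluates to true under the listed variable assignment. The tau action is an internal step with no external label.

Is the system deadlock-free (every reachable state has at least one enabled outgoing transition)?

Answer: DEADLOCK at state 1

Trace:
Reachable = {0,1,2,3,6}
  0: a→3  b→6  tau→0  [3 out]
  1: ∅  [no exit]
  2: ∅  [no exit]
  3: a→2  [1 out]
  6: a→1  tau→2  [2 out]
witness 1: b·a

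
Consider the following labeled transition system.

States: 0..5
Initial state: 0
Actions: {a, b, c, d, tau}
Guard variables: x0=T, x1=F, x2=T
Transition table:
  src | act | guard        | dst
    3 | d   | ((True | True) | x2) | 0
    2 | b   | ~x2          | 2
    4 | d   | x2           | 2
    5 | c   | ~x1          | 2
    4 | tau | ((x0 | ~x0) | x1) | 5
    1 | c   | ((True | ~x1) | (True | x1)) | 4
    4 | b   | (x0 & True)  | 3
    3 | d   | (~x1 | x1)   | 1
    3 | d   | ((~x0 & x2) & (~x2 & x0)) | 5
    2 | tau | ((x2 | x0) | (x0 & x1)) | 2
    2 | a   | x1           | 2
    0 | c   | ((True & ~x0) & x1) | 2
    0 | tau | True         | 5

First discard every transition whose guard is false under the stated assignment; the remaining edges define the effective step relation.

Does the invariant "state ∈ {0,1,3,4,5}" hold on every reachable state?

Answer: INVARIANT VIOLATED at state 2

Trace:
Allowed set {0,1,3,4,5}
Reach set: {0,2,5}
  0: safe
  2: VIOLATES
  5: safe
reach 2 via tau·c — violates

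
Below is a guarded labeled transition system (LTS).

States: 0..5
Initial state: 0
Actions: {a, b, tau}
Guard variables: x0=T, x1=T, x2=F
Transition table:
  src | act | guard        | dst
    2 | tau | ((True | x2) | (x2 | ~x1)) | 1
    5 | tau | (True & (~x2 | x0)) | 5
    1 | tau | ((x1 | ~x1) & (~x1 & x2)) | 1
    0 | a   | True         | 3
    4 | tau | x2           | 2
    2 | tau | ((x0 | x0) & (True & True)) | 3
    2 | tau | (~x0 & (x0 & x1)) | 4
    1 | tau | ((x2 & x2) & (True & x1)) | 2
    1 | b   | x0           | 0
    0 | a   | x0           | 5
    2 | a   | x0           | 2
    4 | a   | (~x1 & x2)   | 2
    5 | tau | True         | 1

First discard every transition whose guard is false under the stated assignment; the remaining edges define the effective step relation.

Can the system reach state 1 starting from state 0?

Answer: REACHABLE

Working:
Guard filter leaves 8 enabled edge(s).
Layer 0: {0}
Layer 1: {3,5}  total {0,3,5}
Layer 2: {1}  total {0,1,3,5}
Reach set: {0,1,3,5}
Path to 1: a·tau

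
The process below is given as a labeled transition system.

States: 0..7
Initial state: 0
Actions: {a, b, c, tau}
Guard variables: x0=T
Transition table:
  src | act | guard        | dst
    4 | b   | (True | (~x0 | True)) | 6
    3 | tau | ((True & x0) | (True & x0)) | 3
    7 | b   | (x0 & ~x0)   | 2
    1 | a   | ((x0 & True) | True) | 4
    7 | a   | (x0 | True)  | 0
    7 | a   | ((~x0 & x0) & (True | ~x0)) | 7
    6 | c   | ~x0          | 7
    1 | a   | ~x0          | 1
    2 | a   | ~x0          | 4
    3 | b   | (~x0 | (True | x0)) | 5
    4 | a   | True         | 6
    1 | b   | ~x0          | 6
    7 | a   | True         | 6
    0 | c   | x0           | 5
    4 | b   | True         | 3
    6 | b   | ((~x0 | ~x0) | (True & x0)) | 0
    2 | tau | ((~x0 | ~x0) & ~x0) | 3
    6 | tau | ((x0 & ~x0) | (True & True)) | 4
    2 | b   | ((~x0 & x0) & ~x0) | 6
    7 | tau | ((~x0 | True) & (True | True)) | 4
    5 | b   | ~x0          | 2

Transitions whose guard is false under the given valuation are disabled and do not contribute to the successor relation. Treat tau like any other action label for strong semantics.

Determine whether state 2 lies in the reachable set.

Answer: UNREACHABLE

Analysis:
After dropping false guards: 12 live edges.
depth 0: {0}
depth 1: {5}  cumulative {0,5}
Reach set: {0,5}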